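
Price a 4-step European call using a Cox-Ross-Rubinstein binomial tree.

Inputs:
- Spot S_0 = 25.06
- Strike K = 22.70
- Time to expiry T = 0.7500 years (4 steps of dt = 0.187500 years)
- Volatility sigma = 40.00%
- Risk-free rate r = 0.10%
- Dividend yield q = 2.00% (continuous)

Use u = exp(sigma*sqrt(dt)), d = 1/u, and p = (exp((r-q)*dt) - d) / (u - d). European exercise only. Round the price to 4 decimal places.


Answer: Price = V(0,0) = 4.4625

Derivation:
dt = T/N = 0.187500
u = exp(sigma*sqrt(dt)) = 1.189110; d = 1/u = 0.840965
p = (exp((r-q)*dt) - d) / (u - d) = 0.446592
Discount per step: exp(-r*dt) = 0.999813
Stock lattice S(k, i) with i counting down-moves:
  k=0: S(0,0) = 25.0600
  k=1: S(1,0) = 29.7991; S(1,1) = 21.0746
  k=2: S(2,0) = 35.4344; S(2,1) = 25.0600; S(2,2) = 17.7230
  k=3: S(3,0) = 42.1354; S(3,1) = 29.7991; S(3,2) = 21.0746; S(3,3) = 14.9044
  k=4: S(4,0) = 50.1036; S(4,1) = 35.4344; S(4,2) = 25.0600; S(4,3) = 17.7230; S(4,4) = 12.5341
Terminal payoffs V(N, i) = max(S_T - K, 0):
  V(4,0) = 27.403621; V(4,1) = 12.734400; V(4,2) = 2.360000; V(4,3) = 0.000000; V(4,4) = 0.000000
Backward induction: V(k, i) = exp(-r*dt) * [p * V(k+1, i) + (1-p) * V(k+1, i+1)].
  V(3,0) = exp(-r*dt) * [p*27.403621 + (1-p)*12.734400] = 19.281942
  V(3,1) = exp(-r*dt) * [p*12.734400 + (1-p)*2.360000] = 6.991814
  V(3,2) = exp(-r*dt) * [p*2.360000 + (1-p)*0.000000] = 1.053760
  V(3,3) = exp(-r*dt) * [p*0.000000 + (1-p)*0.000000] = 0.000000
  V(2,0) = exp(-r*dt) * [p*19.281942 + (1-p)*6.991814] = 12.478147
  V(2,1) = exp(-r*dt) * [p*6.991814 + (1-p)*1.053760] = 3.704953
  V(2,2) = exp(-r*dt) * [p*1.053760 + (1-p)*0.000000] = 0.470512
  V(1,0) = exp(-r*dt) * [p*12.478147 + (1-p)*3.704953] = 7.621563
  V(1,1) = exp(-r*dt) * [p*3.704953 + (1-p)*0.470512] = 1.914629
  V(0,0) = exp(-r*dt) * [p*7.621563 + (1-p)*1.914629] = 4.462463


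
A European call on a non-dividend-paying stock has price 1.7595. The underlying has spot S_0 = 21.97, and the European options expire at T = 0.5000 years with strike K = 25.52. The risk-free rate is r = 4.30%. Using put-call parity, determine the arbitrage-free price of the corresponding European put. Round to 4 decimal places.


Put-call parity: C - P = S_0 * exp(-qT) - K * exp(-rT).
S_0 * exp(-qT) = 21.9700 * 1.00000000 = 21.97000000
K * exp(-rT) = 25.5200 * 0.97872948 = 24.97717627
P = C - S*exp(-qT) + K*exp(-rT)
P = 1.7595 - 21.97000000 + 24.97717627 = 4.7667

Answer: Put price = 4.7667


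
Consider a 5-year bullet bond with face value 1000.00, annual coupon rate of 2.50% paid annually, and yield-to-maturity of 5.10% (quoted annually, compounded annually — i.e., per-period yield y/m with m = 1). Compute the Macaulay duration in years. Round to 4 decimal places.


Answer: Macaulay duration = 4.7447 years

Derivation:
Coupon per period c = face * coupon_rate / m = 25.000000
Periods per year m = 1; per-period yield y/m = 0.051000
Number of cashflows N = 5
Cashflows (t years, CF_t, discount factor 1/(1+y/m)^(m*t), PV):
  t = 1.0000: CF_t = 25.000000, DF = 0.951475, PV = 23.786870
  t = 2.0000: CF_t = 25.000000, DF = 0.905304, PV = 22.632607
  t = 3.0000: CF_t = 25.000000, DF = 0.861374, PV = 21.534355
  t = 4.0000: CF_t = 25.000000, DF = 0.819576, PV = 20.489395
  t = 5.0000: CF_t = 1025.000000, DF = 0.779806, PV = 799.300869
Price P = sum_t PV_t = 887.744096
Macaulay numerator sum_t t * PV_t:
  t * PV_t at t = 1.0000: 23.786870
  t * PV_t at t = 2.0000: 45.265213
  t * PV_t at t = 3.0000: 64.603064
  t * PV_t at t = 4.0000: 81.957582
  t * PV_t at t = 5.0000: 3996.504346
Macaulay duration D = (sum_t t * PV_t) / P = 4212.117075 / 887.744096 = 4.744742


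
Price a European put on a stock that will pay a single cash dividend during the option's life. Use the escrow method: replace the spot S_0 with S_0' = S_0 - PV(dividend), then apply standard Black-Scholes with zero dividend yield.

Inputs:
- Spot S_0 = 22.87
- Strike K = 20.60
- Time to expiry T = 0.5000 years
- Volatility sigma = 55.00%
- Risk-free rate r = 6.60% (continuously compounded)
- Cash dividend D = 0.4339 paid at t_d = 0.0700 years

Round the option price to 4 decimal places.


PV(D) = D * exp(-r * t_d) = 0.4339 * 0.99539066 = 0.43190001
S_0' = S_0 - PV(D) = 22.8700 - 0.43190001 = 22.43809999
d1 = (ln(S_0'/K) + (r + sigma^2/2)*T) / (sigma*sqrt(T)) = 0.49907425
d2 = d1 - sigma*sqrt(T) = 0.11016552
exp(-rT) = 0.96753856
N(-d1) = 0.30886354; N(-d2) = 0.45613906
P = K * exp(-rT) * N(-d2) - S_0' * N(-d1) = 20.6000 * 0.96753856 * 0.45613906 - 22.43809999 * 0.30886354 = 2.1611

Answer: Price = 2.1611


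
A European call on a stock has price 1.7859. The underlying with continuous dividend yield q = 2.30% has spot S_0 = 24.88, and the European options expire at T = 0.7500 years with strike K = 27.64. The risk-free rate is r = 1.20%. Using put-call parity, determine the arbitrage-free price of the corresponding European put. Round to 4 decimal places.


Put-call parity: C - P = S_0 * exp(-qT) - K * exp(-rT).
S_0 * exp(-qT) = 24.8800 * 0.98289793 = 24.45450048
K * exp(-rT) = 27.6400 * 0.99104038 = 27.39235607
P = C - S*exp(-qT) + K*exp(-rT)
P = 1.7859 - 24.45450048 + 27.39235607 = 4.7238

Answer: Put price = 4.7238


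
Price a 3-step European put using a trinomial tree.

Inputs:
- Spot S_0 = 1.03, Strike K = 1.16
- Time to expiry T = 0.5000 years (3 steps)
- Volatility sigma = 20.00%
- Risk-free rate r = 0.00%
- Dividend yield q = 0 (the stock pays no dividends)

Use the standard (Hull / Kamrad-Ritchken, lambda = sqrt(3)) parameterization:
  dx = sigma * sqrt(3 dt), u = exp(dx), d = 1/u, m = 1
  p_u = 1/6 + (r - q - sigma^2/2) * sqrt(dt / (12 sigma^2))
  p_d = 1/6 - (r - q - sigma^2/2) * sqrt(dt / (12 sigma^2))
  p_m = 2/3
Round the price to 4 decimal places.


dt = T/N = 0.166667; dx = sigma*sqrt(3*dt) = 0.141421
u = exp(dx) = 1.151910; d = 1/u = 0.868123
p_u = 0.154882, p_m = 0.666667, p_d = 0.178452
Discount per step: exp(-r*dt) = 1.000000
Stock lattice S(k, j) with j the centered position index:
  k=0: S(0,+0) = 1.0300
  k=1: S(1,-1) = 0.8942; S(1,+0) = 1.0300; S(1,+1) = 1.1865
  k=2: S(2,-2) = 0.7762; S(2,-1) = 0.8942; S(2,+0) = 1.0300; S(2,+1) = 1.1865; S(2,+2) = 1.3667
  k=3: S(3,-3) = 0.6739; S(3,-2) = 0.7762; S(3,-1) = 0.8942; S(3,+0) = 1.0300; S(3,+1) = 1.1865; S(3,+2) = 1.3667; S(3,+3) = 1.5743
Terminal payoffs V(N, j) = max(K - S_T, 0):
  V(3,-3) = 0.486121; V(3,-2) = 0.383753; V(3,-1) = 0.265833; V(3,+0) = 0.130000; V(3,+1) = 0.000000; V(3,+2) = 0.000000; V(3,+3) = 0.000000
Backward induction: V(k, j) = exp(-r*dt) * [p_u * V(k+1, j+1) + p_m * V(k+1, j) + p_d * V(k+1, j-1)]
  V(2,-2) = exp(-r*dt) * [p_u*0.265833 + p_m*0.383753 + p_d*0.486121] = 0.383757
  V(2,-1) = exp(-r*dt) * [p_u*0.130000 + p_m*0.265833 + p_d*0.383753] = 0.265838
  V(2,+0) = exp(-r*dt) * [p_u*0.000000 + p_m*0.130000 + p_d*0.265833] = 0.134105
  V(2,+1) = exp(-r*dt) * [p_u*0.000000 + p_m*0.000000 + p_d*0.130000] = 0.023199
  V(2,+2) = exp(-r*dt) * [p_u*0.000000 + p_m*0.000000 + p_d*0.000000] = 0.000000
  V(1,-1) = exp(-r*dt) * [p_u*0.134105 + p_m*0.265838 + p_d*0.383757] = 0.266478
  V(1,+0) = exp(-r*dt) * [p_u*0.023199 + p_m*0.134105 + p_d*0.265838] = 0.140436
  V(1,+1) = exp(-r*dt) * [p_u*0.000000 + p_m*0.023199 + p_d*0.134105] = 0.039397
  V(0,+0) = exp(-r*dt) * [p_u*0.039397 + p_m*0.140436 + p_d*0.266478] = 0.147279

Answer: Price = V(0,0) = 0.1473


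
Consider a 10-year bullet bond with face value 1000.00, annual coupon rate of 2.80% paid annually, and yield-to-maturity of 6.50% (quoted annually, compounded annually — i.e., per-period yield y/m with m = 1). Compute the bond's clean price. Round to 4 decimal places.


Answer: Price = 734.0133

Derivation:
Coupon per period c = face * coupon_rate / m = 28.000000
Periods per year m = 1; per-period yield y/m = 0.065000
Number of cashflows N = 10
Cashflows (t years, CF_t, discount factor 1/(1+y/m)^(m*t), PV):
  t = 1.0000: CF_t = 28.000000, DF = 0.938967, PV = 26.291080
  t = 2.0000: CF_t = 28.000000, DF = 0.881659, PV = 24.686460
  t = 3.0000: CF_t = 28.000000, DF = 0.827849, PV = 23.179775
  t = 4.0000: CF_t = 28.000000, DF = 0.777323, PV = 21.765047
  t = 5.0000: CF_t = 28.000000, DF = 0.729881, PV = 20.436663
  t = 6.0000: CF_t = 28.000000, DF = 0.685334, PV = 19.189355
  t = 7.0000: CF_t = 28.000000, DF = 0.643506, PV = 18.018174
  t = 8.0000: CF_t = 28.000000, DF = 0.604231, PV = 16.918473
  t = 9.0000: CF_t = 28.000000, DF = 0.567353, PV = 15.885890
  t = 10.0000: CF_t = 1028.000000, DF = 0.532726, PV = 547.642365
Price P = sum_t PV_t = 734.013282


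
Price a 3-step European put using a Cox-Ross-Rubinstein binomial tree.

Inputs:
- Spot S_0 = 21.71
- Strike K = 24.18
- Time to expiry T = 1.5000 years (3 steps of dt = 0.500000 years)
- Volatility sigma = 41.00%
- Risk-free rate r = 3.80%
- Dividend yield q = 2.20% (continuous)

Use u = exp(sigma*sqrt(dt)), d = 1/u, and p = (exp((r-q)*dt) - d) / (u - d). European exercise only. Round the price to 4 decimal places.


Answer: Price = V(0,0) = 5.5748

Derivation:
dt = T/N = 0.500000
u = exp(sigma*sqrt(dt)) = 1.336312; d = 1/u = 0.748328
p = (exp((r-q)*dt) - d) / (u - d) = 0.441685
Discount per step: exp(-r*dt) = 0.981179
Stock lattice S(k, i) with i counting down-moves:
  k=0: S(0,0) = 21.7100
  k=1: S(1,0) = 29.0113; S(1,1) = 16.2462
  k=2: S(2,0) = 38.7682; S(2,1) = 21.7100; S(2,2) = 12.1575
  k=3: S(3,0) = 51.8064; S(3,1) = 29.0113; S(3,2) = 16.2462; S(3,3) = 9.0978
Terminal payoffs V(N, i) = max(K - S_T, 0):
  V(3,0) = 0.000000; V(3,1) = 0.000000; V(3,2) = 7.933797; V(3,3) = 15.082209
Backward induction: V(k, i) = exp(-r*dt) * [p * V(k+1, i) + (1-p) * V(k+1, i+1)].
  V(2,0) = exp(-r*dt) * [p*0.000000 + (1-p)*0.000000] = 0.000000
  V(2,1) = exp(-r*dt) * [p*0.000000 + (1-p)*7.933797] = 4.346188
  V(2,2) = exp(-r*dt) * [p*7.933797 + (1-p)*15.082209] = 11.700427
  V(1,0) = exp(-r*dt) * [p*0.000000 + (1-p)*4.346188] = 2.380871
  V(1,1) = exp(-r*dt) * [p*4.346188 + (1-p)*11.700427] = 8.293092
  V(0,0) = exp(-r*dt) * [p*2.380871 + (1-p)*8.293092] = 5.574817


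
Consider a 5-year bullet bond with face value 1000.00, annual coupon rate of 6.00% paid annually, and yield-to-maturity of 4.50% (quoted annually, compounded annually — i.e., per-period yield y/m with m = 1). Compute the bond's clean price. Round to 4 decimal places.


Answer: Price = 1065.8497

Derivation:
Coupon per period c = face * coupon_rate / m = 60.000000
Periods per year m = 1; per-period yield y/m = 0.045000
Number of cashflows N = 5
Cashflows (t years, CF_t, discount factor 1/(1+y/m)^(m*t), PV):
  t = 1.0000: CF_t = 60.000000, DF = 0.956938, PV = 57.416268
  t = 2.0000: CF_t = 60.000000, DF = 0.915730, PV = 54.943797
  t = 3.0000: CF_t = 60.000000, DF = 0.876297, PV = 52.577796
  t = 4.0000: CF_t = 60.000000, DF = 0.838561, PV = 50.313681
  t = 5.0000: CF_t = 1060.000000, DF = 0.802451, PV = 850.598109
Price P = sum_t PV_t = 1065.849651


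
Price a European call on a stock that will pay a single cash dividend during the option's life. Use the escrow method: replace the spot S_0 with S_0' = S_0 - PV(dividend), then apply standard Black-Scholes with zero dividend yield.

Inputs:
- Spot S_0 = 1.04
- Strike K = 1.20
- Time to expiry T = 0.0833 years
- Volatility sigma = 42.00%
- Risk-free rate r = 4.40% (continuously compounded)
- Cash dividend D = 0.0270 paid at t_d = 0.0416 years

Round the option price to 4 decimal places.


Answer: Price = 0.0053

Derivation:
PV(D) = D * exp(-r * t_d) = 0.0270 * 0.99817127 = 0.02695062
S_0' = S_0 - PV(D) = 1.0400 - 0.02695062 = 1.01304938
d1 = (ln(S_0'/K) + (r + sigma^2/2)*T) / (sigma*sqrt(T)) = -1.30626331
d2 = d1 - sigma*sqrt(T) = -1.42748261
exp(-rT) = 0.99634151
N(d1) = 0.09573152; N(d2) = 0.07672042
C = S_0' * N(d1) - K * exp(-rT) * N(d2) = 1.01304938 * 0.09573152 - 1.2000 * 0.99634151 * 0.07672042 = 0.0053


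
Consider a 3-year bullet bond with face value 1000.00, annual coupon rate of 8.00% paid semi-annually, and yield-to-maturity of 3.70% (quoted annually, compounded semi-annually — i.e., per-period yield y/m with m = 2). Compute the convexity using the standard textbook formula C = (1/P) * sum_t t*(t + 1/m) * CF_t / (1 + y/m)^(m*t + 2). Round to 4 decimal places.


Coupon per period c = face * coupon_rate / m = 40.000000
Periods per year m = 2; per-period yield y/m = 0.018500
Number of cashflows N = 6
Cashflows (t years, CF_t, discount factor 1/(1+y/m)^(m*t), PV):
  t = 0.5000: CF_t = 40.000000, DF = 0.981836, PV = 39.273441
  t = 1.0000: CF_t = 40.000000, DF = 0.964002, PV = 38.560080
  t = 1.5000: CF_t = 40.000000, DF = 0.946492, PV = 37.859676
  t = 2.0000: CF_t = 40.000000, DF = 0.929300, PV = 37.171994
  t = 2.5000: CF_t = 40.000000, DF = 0.912420, PV = 36.496803
  t = 3.0000: CF_t = 1040.000000, DF = 0.895847, PV = 931.680786
Price P = sum_t PV_t = 1121.042780
Convexity numerator sum_t t*(t + 1/m) * CF_t / (1+y/m)^(m*t + 2):
  t = 0.5000: term = 18.929838
  t = 1.0000: term = 55.757991
  t = 1.5000: term = 109.490409
  t = 2.0000: term = 179.169382
  t = 2.5000: term = 263.872433
  t = 3.0000: term = 9430.492449
Convexity = (1/P) * sum = 10057.712502 / 1121.042780 = 8.971747

Answer: Convexity = 8.9717


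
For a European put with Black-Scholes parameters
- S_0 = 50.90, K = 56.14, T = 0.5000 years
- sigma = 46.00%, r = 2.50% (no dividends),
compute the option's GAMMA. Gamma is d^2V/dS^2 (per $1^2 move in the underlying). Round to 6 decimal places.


Answer: Gamma = 0.023976

Derivation:
d1 = -0.1001805749; d2 = -0.4254496943
phi(d1) = 0.3969453731; exp(-qT) = 1.0000000000; exp(-rT) = 0.9875778005
Gamma = exp(-qT) * phi(d1) / (S * sigma * sqrt(T)) = 1.0000000000 * 0.3969453731 / (50.9000 * 0.4600 * 0.7071067812) = 0.023976


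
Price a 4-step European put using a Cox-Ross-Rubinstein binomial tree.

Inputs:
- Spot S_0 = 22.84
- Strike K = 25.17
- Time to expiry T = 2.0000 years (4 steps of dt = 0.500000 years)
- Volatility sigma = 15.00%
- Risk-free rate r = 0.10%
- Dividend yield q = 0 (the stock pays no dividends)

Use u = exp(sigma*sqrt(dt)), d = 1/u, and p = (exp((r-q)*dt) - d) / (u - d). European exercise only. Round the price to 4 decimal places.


dt = T/N = 0.500000
u = exp(sigma*sqrt(dt)) = 1.111895; d = 1/u = 0.899365
p = (exp((r-q)*dt) - d) / (u - d) = 0.475862
Discount per step: exp(-r*dt) = 0.999500
Stock lattice S(k, i) with i counting down-moves:
  k=0: S(0,0) = 22.8400
  k=1: S(1,0) = 25.3957; S(1,1) = 20.5415
  k=2: S(2,0) = 28.2373; S(2,1) = 22.8400; S(2,2) = 18.4743
  k=3: S(3,0) = 31.3970; S(3,1) = 25.3957; S(3,2) = 20.5415; S(3,3) = 16.6152
  k=4: S(4,0) = 34.9101; S(4,1) = 28.2373; S(4,2) = 22.8400; S(4,3) = 18.4743; S(4,4) = 14.9431
Terminal payoffs V(N, i) = max(K - S_T, 0):
  V(4,0) = 0.000000; V(4,1) = 0.000000; V(4,2) = 2.330000; V(4,3) = 6.695686; V(4,4) = 10.226905
Backward induction: V(k, i) = exp(-r*dt) * [p * V(k+1, i) + (1-p) * V(k+1, i+1)].
  V(3,0) = exp(-r*dt) * [p*0.000000 + (1-p)*0.000000] = 0.000000
  V(3,1) = exp(-r*dt) * [p*0.000000 + (1-p)*2.330000] = 1.220632
  V(3,2) = exp(-r*dt) * [p*2.330000 + (1-p)*6.695686] = 4.615915
  V(3,3) = exp(-r*dt) * [p*6.695686 + (1-p)*10.226905] = 8.542261
  V(2,0) = exp(-r*dt) * [p*0.000000 + (1-p)*1.220632] = 0.639460
  V(2,1) = exp(-r*dt) * [p*1.220632 + (1-p)*4.615915] = 2.998731
  V(2,2) = exp(-r*dt) * [p*4.615915 + (1-p)*8.542261] = 6.670528
  V(1,0) = exp(-r*dt) * [p*0.639460 + (1-p)*2.998731] = 1.875107
  V(1,1) = exp(-r*dt) * [p*2.998731 + (1-p)*6.670528] = 4.920800
  V(0,0) = exp(-r*dt) * [p*1.875107 + (1-p)*4.920800] = 3.469737

Answer: Price = V(0,0) = 3.4697


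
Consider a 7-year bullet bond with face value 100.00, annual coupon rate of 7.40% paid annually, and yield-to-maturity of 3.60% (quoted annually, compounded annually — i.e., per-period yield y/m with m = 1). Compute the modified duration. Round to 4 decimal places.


Answer: Modified duration = 5.6468

Derivation:
Coupon per period c = face * coupon_rate / m = 7.400000
Periods per year m = 1; per-period yield y/m = 0.036000
Number of cashflows N = 7
Cashflows (t years, CF_t, discount factor 1/(1+y/m)^(m*t), PV):
  t = 1.0000: CF_t = 7.400000, DF = 0.965251, PV = 7.142857
  t = 2.0000: CF_t = 7.400000, DF = 0.931709, PV = 6.894650
  t = 3.0000: CF_t = 7.400000, DF = 0.899333, PV = 6.655067
  t = 4.0000: CF_t = 7.400000, DF = 0.868082, PV = 6.423810
  t = 5.0000: CF_t = 7.400000, DF = 0.837917, PV = 6.200589
  t = 6.0000: CF_t = 7.400000, DF = 0.808801, PV = 5.985124
  t = 7.0000: CF_t = 107.400000, DF = 0.780696, PV = 83.846704
Price P = sum_t PV_t = 123.148801
First compute Macaulay numerator sum_t t * PV_t:
  t * PV_t at t = 1.0000: 7.142857
  t * PV_t at t = 2.0000: 13.789300
  t * PV_t at t = 3.0000: 19.965202
  t * PV_t at t = 4.0000: 25.695241
  t * PV_t at t = 5.0000: 31.002945
  t * PV_t at t = 6.0000: 35.910747
  t * PV_t at t = 7.0000: 586.926926
Macaulay duration D = 720.433217 / 123.148801 = 5.850103
Modified duration = D / (1 + y/m) = 5.850103 / (1 + 0.036000) = 5.646818


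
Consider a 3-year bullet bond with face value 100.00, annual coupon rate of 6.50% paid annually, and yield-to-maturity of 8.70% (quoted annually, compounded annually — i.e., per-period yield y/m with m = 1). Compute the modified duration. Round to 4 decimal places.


Answer: Modified duration = 2.5897

Derivation:
Coupon per period c = face * coupon_rate / m = 6.500000
Periods per year m = 1; per-period yield y/m = 0.087000
Number of cashflows N = 3
Cashflows (t years, CF_t, discount factor 1/(1+y/m)^(m*t), PV):
  t = 1.0000: CF_t = 6.500000, DF = 0.919963, PV = 5.979761
  t = 2.0000: CF_t = 6.500000, DF = 0.846332, PV = 5.501160
  t = 3.0000: CF_t = 106.500000, DF = 0.778595, PV = 82.920321
Price P = sum_t PV_t = 94.401242
First compute Macaulay numerator sum_t t * PV_t:
  t * PV_t at t = 1.0000: 5.979761
  t * PV_t at t = 2.0000: 11.002320
  t * PV_t at t = 3.0000: 248.760963
Macaulay duration D = 265.743044 / 94.401242 = 2.815038
Modified duration = D / (1 + y/m) = 2.815038 / (1 + 0.087000) = 2.589731


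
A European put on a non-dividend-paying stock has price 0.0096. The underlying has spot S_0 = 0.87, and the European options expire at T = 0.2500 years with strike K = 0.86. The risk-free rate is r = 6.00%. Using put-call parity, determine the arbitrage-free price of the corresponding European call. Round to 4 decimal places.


Put-call parity: C - P = S_0 * exp(-qT) - K * exp(-rT).
S_0 * exp(-qT) = 0.8700 * 1.00000000 = 0.87000000
K * exp(-rT) = 0.8600 * 0.98511194 = 0.84719627
C = P + S*exp(-qT) - K*exp(-rT)
C = 0.0096 + 0.87000000 - 0.84719627 = 0.0324

Answer: Call price = 0.0324


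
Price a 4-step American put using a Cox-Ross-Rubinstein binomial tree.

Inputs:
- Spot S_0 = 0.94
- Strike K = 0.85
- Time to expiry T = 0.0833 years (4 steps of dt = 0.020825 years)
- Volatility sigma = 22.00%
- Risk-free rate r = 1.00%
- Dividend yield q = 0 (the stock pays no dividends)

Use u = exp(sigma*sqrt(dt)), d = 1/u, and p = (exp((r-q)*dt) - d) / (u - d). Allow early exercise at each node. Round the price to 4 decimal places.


dt = T/N = 0.020825
u = exp(sigma*sqrt(dt)) = 1.032257; d = 1/u = 0.968751
p = (exp((r-q)*dt) - d) / (u - d) = 0.495343
Discount per step: exp(-r*dt) = 0.999792
Stock lattice S(k, i) with i counting down-moves:
  k=0: S(0,0) = 0.9400
  k=1: S(1,0) = 0.9703; S(1,1) = 0.9106
  k=2: S(2,0) = 1.0016; S(2,1) = 0.9400; S(2,2) = 0.8822
  k=3: S(3,0) = 1.0339; S(3,1) = 0.9703; S(3,2) = 0.9106; S(3,3) = 0.8546
  k=4: S(4,0) = 1.0673; S(4,1) = 1.0016; S(4,2) = 0.9400; S(4,3) = 0.8822; S(4,4) = 0.8279
Terminal payoffs V(N, i) = max(K - S_T, 0):
  V(4,0) = 0.000000; V(4,1) = 0.000000; V(4,2) = 0.000000; V(4,3) = 0.000000; V(4,4) = 0.022103
Backward induction: V(k, i) = exp(-r*dt) * [p * V(k+1, i) + (1-p) * V(k+1, i+1)]; then take max(V_cont, immediate exercise) for American.
  V(3,0) = exp(-r*dt) * [p*0.000000 + (1-p)*0.000000] = 0.000000; exercise = 0.000000; V(3,0) = max -> 0.000000
  V(3,1) = exp(-r*dt) * [p*0.000000 + (1-p)*0.000000] = 0.000000; exercise = 0.000000; V(3,1) = max -> 0.000000
  V(3,2) = exp(-r*dt) * [p*0.000000 + (1-p)*0.000000] = 0.000000; exercise = 0.000000; V(3,2) = max -> 0.000000
  V(3,3) = exp(-r*dt) * [p*0.000000 + (1-p)*0.022103] = 0.011152; exercise = 0.000000; V(3,3) = max -> 0.011152
  V(2,0) = exp(-r*dt) * [p*0.000000 + (1-p)*0.000000] = 0.000000; exercise = 0.000000; V(2,0) = max -> 0.000000
  V(2,1) = exp(-r*dt) * [p*0.000000 + (1-p)*0.000000] = 0.000000; exercise = 0.000000; V(2,1) = max -> 0.000000
  V(2,2) = exp(-r*dt) * [p*0.000000 + (1-p)*0.011152] = 0.005627; exercise = 0.000000; V(2,2) = max -> 0.005627
  V(1,0) = exp(-r*dt) * [p*0.000000 + (1-p)*0.000000] = 0.000000; exercise = 0.000000; V(1,0) = max -> 0.000000
  V(1,1) = exp(-r*dt) * [p*0.000000 + (1-p)*0.005627] = 0.002839; exercise = 0.000000; V(1,1) = max -> 0.002839
  V(0,0) = exp(-r*dt) * [p*0.000000 + (1-p)*0.002839] = 0.001432; exercise = 0.000000; V(0,0) = max -> 0.001432

Answer: Price = V(0,0) = 0.0014


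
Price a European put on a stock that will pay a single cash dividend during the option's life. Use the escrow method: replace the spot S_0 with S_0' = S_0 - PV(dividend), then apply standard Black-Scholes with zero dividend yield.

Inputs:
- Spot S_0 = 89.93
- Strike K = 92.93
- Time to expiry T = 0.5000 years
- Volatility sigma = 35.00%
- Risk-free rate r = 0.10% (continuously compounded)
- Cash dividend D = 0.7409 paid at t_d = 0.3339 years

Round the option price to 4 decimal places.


PV(D) = D * exp(-r * t_d) = 0.7409 * 0.99966616 = 0.74065265
S_0' = S_0 - PV(D) = 89.9300 - 0.74065265 = 89.18934735
d1 = (ln(S_0'/K) + (r + sigma^2/2)*T) / (sigma*sqrt(T)) = -0.04024413
d2 = d1 - sigma*sqrt(T) = -0.28773150
exp(-rT) = 0.99950012
N(-d1) = 0.51605075; N(-d2) = 0.61322386
P = K * exp(-rT) * N(-d2) - S_0' * N(-d1) = 92.9300 * 0.99950012 * 0.61322386 - 89.18934735 * 0.51605075 = 10.9322

Answer: Price = 10.9322


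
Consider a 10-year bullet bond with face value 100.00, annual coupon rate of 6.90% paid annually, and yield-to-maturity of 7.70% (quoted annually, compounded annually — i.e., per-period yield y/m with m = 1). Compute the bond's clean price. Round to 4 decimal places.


Answer: Price = 94.5585

Derivation:
Coupon per period c = face * coupon_rate / m = 6.900000
Periods per year m = 1; per-period yield y/m = 0.077000
Number of cashflows N = 10
Cashflows (t years, CF_t, discount factor 1/(1+y/m)^(m*t), PV):
  t = 1.0000: CF_t = 6.900000, DF = 0.928505, PV = 6.406685
  t = 2.0000: CF_t = 6.900000, DF = 0.862122, PV = 5.948640
  t = 3.0000: CF_t = 6.900000, DF = 0.800484, PV = 5.523343
  t = 4.0000: CF_t = 6.900000, DF = 0.743254, PV = 5.128452
  t = 5.0000: CF_t = 6.900000, DF = 0.690115, PV = 4.761794
  t = 6.0000: CF_t = 6.900000, DF = 0.640775, PV = 4.421350
  t = 7.0000: CF_t = 6.900000, DF = 0.594963, PV = 4.105246
  t = 8.0000: CF_t = 6.900000, DF = 0.552426, PV = 3.811742
  t = 9.0000: CF_t = 6.900000, DF = 0.512931, PV = 3.539222
  t = 10.0000: CF_t = 106.900000, DF = 0.476259, PV = 50.912060
Price P = sum_t PV_t = 94.558532


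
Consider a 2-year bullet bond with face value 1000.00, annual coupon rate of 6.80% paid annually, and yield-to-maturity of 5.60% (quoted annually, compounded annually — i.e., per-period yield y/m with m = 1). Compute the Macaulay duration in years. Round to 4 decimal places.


Answer: Macaulay duration = 1.9370 years

Derivation:
Coupon per period c = face * coupon_rate / m = 68.000000
Periods per year m = 1; per-period yield y/m = 0.056000
Number of cashflows N = 2
Cashflows (t years, CF_t, discount factor 1/(1+y/m)^(m*t), PV):
  t = 1.0000: CF_t = 68.000000, DF = 0.946970, PV = 64.393939
  t = 2.0000: CF_t = 1068.000000, DF = 0.896752, PV = 957.730716
Price P = sum_t PV_t = 1022.124656
Macaulay numerator sum_t t * PV_t:
  t * PV_t at t = 1.0000: 64.393939
  t * PV_t at t = 2.0000: 1915.461433
Macaulay duration D = (sum_t t * PV_t) / P = 1979.855372 / 1022.124656 = 1.937000


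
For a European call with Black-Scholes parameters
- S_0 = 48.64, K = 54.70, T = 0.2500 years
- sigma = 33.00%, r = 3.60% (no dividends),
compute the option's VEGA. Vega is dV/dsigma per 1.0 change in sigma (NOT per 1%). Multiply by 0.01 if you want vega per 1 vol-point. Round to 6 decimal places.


Answer: Vega = 8.225935

Derivation:
d1 = -0.5745755865; d2 = -0.7395755865
phi(d1) = 0.3382374601; exp(-qT) = 1.0000000000; exp(-rT) = 0.9910403788
Vega = S * exp(-qT) * phi(d1) * sqrt(T) = 48.6400 * 1.0000000000 * 0.3382374601 * 0.5000000000 = 8.225935


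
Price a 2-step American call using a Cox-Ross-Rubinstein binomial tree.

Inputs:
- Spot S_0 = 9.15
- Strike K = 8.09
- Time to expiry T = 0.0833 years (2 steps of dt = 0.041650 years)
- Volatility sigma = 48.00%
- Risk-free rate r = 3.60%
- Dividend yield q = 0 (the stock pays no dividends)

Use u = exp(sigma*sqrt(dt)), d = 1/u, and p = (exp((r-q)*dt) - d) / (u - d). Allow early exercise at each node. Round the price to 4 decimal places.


dt = T/N = 0.041650
u = exp(sigma*sqrt(dt)) = 1.102919; d = 1/u = 0.906685
p = (exp((r-q)*dt) - d) / (u - d) = 0.483176
Discount per step: exp(-r*dt) = 0.998502
Stock lattice S(k, i) with i counting down-moves:
  k=0: S(0,0) = 9.1500
  k=1: S(1,0) = 10.0917; S(1,1) = 8.2962
  k=2: S(2,0) = 11.1303; S(2,1) = 9.1500; S(2,2) = 7.5220
Terminal payoffs V(N, i) = max(S_T - K, 0):
  V(2,0) = 3.040331; V(2,1) = 1.060000; V(2,2) = 0.000000
Backward induction: V(k, i) = exp(-r*dt) * [p * V(k+1, i) + (1-p) * V(k+1, i+1)]; then take max(V_cont, immediate exercise) for American.
  V(1,0) = exp(-r*dt) * [p*3.040331 + (1-p)*1.060000] = 2.013827; exercise = 2.001706; V(1,0) = max -> 2.013827
  V(1,1) = exp(-r*dt) * [p*1.060000 + (1-p)*0.000000] = 0.511399; exercise = 0.206169; V(1,1) = max -> 0.511399
  V(0,0) = exp(-r*dt) * [p*2.013827 + (1-p)*0.511399] = 1.235483; exercise = 1.060000; V(0,0) = max -> 1.235483

Answer: Price = V(0,0) = 1.2355


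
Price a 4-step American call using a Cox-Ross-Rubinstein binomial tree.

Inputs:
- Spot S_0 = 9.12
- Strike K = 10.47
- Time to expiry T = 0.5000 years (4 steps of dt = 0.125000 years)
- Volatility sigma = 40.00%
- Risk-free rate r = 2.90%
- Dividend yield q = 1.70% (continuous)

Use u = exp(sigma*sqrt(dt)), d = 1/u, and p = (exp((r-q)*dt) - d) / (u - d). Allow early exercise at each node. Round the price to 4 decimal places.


Answer: Price = V(0,0) = 0.6226

Derivation:
dt = T/N = 0.125000
u = exp(sigma*sqrt(dt)) = 1.151910; d = 1/u = 0.868123
p = (exp((r-q)*dt) - d) / (u - d) = 0.469993
Discount per step: exp(-r*dt) = 0.996382
Stock lattice S(k, i) with i counting down-moves:
  k=0: S(0,0) = 9.1200
  k=1: S(1,0) = 10.5054; S(1,1) = 7.9173
  k=2: S(2,0) = 12.1013; S(2,1) = 9.1200; S(2,2) = 6.8732
  k=3: S(3,0) = 13.9396; S(3,1) = 10.5054; S(3,2) = 7.9173; S(3,3) = 5.9668
  k=4: S(4,0) = 16.0572; S(4,1) = 12.1013; S(4,2) = 9.1200; S(4,3) = 6.8732; S(4,4) = 5.1799
Terminal payoffs V(N, i) = max(S_T - K, 0):
  V(4,0) = 5.587166; V(4,1) = 1.631296; V(4,2) = 0.000000; V(4,3) = 0.000000; V(4,4) = 0.000000
Backward induction: V(k, i) = exp(-r*dt) * [p * V(k+1, i) + (1-p) * V(k+1, i+1)]; then take max(V_cont, immediate exercise) for American.
  V(3,0) = exp(-r*dt) * [p*5.587166 + (1-p)*1.631296] = 3.477897; exercise = 3.469602; V(3,0) = max -> 3.477897
  V(3,1) = exp(-r*dt) * [p*1.631296 + (1-p)*0.000000] = 0.763923; exercise = 0.035418; V(3,1) = max -> 0.763923
  V(3,2) = exp(-r*dt) * [p*0.000000 + (1-p)*0.000000] = 0.000000; exercise = 0.000000; V(3,2) = max -> 0.000000
  V(3,3) = exp(-r*dt) * [p*0.000000 + (1-p)*0.000000] = 0.000000; exercise = 0.000000; V(3,3) = max -> 0.000000
  V(2,0) = exp(-r*dt) * [p*3.477897 + (1-p)*0.763923] = 2.032093; exercise = 1.631296; V(2,0) = max -> 2.032093
  V(2,1) = exp(-r*dt) * [p*0.763923 + (1-p)*0.000000] = 0.357740; exercise = 0.000000; V(2,1) = max -> 0.357740
  V(2,2) = exp(-r*dt) * [p*0.000000 + (1-p)*0.000000] = 0.000000; exercise = 0.000000; V(2,2) = max -> 0.000000
  V(1,0) = exp(-r*dt) * [p*2.032093 + (1-p)*0.357740] = 1.140532; exercise = 0.035418; V(1,0) = max -> 1.140532
  V(1,1) = exp(-r*dt) * [p*0.357740 + (1-p)*0.000000] = 0.167527; exercise = 0.000000; V(1,1) = max -> 0.167527
  V(0,0) = exp(-r*dt) * [p*1.140532 + (1-p)*0.167527] = 0.622572; exercise = 0.000000; V(0,0) = max -> 0.622572


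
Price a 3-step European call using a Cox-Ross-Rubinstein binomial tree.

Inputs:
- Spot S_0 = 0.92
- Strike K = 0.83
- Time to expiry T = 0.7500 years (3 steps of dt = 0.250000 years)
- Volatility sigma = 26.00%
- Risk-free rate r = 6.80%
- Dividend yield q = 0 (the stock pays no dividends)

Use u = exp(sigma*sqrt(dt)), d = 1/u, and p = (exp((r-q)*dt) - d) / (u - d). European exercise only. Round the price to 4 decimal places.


Answer: Price = V(0,0) = 0.1586

Derivation:
dt = T/N = 0.250000
u = exp(sigma*sqrt(dt)) = 1.138828; d = 1/u = 0.878095
p = (exp((r-q)*dt) - d) / (u - d) = 0.533304
Discount per step: exp(-r*dt) = 0.983144
Stock lattice S(k, i) with i counting down-moves:
  k=0: S(0,0) = 0.9200
  k=1: S(1,0) = 1.0477; S(1,1) = 0.8078
  k=2: S(2,0) = 1.1932; S(2,1) = 0.9200; S(2,2) = 0.7094
  k=3: S(3,0) = 1.3588; S(3,1) = 1.0477; S(3,2) = 0.8078; S(3,3) = 0.6229
Terminal payoffs V(N, i) = max(S_T - K, 0):
  V(3,0) = 0.528822; V(3,1) = 0.217722; V(3,2) = 0.000000; V(3,3) = 0.000000
Backward induction: V(k, i) = exp(-r*dt) * [p * V(k+1, i) + (1-p) * V(k+1, i+1)].
  V(2,0) = exp(-r*dt) * [p*0.528822 + (1-p)*0.217722] = 0.377166
  V(2,1) = exp(-r*dt) * [p*0.217722 + (1-p)*0.000000] = 0.114155
  V(2,2) = exp(-r*dt) * [p*0.000000 + (1-p)*0.000000] = 0.000000
  V(1,0) = exp(-r*dt) * [p*0.377166 + (1-p)*0.114155] = 0.250131
  V(1,1) = exp(-r*dt) * [p*0.114155 + (1-p)*0.000000] = 0.059853
  V(0,0) = exp(-r*dt) * [p*0.250131 + (1-p)*0.059853] = 0.158610


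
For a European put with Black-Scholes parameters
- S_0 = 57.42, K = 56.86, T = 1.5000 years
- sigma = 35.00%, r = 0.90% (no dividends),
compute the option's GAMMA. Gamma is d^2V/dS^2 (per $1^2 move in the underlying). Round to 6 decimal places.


Answer: Gamma = 0.015634

Derivation:
d1 = 0.2686870225; d2 = -0.1599736825
phi(d1) = 0.3847987182; exp(-qT) = 1.0000000000; exp(-rT) = 0.9865907163
Gamma = exp(-qT) * phi(d1) / (S * sigma * sqrt(T)) = 1.0000000000 * 0.3847987182 / (57.4200 * 0.3500 * 1.2247448714) = 0.015634


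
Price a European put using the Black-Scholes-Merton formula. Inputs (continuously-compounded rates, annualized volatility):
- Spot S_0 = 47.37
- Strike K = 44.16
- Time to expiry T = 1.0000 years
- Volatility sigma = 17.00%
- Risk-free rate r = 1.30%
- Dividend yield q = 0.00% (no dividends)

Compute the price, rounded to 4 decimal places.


d1 = (ln(S/K) + (r - q + 0.5*sigma^2) * T) / (sigma * sqrt(T)) = 0.57423362
d2 = d1 - sigma * sqrt(T) = 0.40423362
exp(-rT) = 0.98708414; exp(-qT) = 1.00000000
P = K * exp(-rT) * N(-d2) - S_0 * exp(-qT) * N(-d1)
N(-d1) = 0.28290486; N(-d2) = 0.34302047
P = 44.1600 * 0.98708414 * 0.34302047 - 47.3700 * 1.00000000 * 0.28290486 = 1.5509

Answer: Price = 1.5509


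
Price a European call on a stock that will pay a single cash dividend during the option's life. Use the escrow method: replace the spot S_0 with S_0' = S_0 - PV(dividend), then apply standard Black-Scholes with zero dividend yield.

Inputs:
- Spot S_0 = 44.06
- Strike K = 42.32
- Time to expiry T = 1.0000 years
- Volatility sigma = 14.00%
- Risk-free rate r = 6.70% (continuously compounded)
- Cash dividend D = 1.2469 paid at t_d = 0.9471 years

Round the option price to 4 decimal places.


Answer: Price = 4.3255

Derivation:
PV(D) = D * exp(-r * t_d) = 1.2469 * 0.93851569 = 1.17023522
S_0' = S_0 - PV(D) = 44.0600 - 1.17023522 = 42.88976478
d1 = (ln(S_0'/K) + (r + sigma^2/2)*T) / (sigma*sqrt(T)) = 0.64409591
d2 = d1 - sigma*sqrt(T) = 0.50409591
exp(-rT) = 0.93519520
N(d1) = 0.74024338; N(d2) = 0.69290301
C = S_0' * N(d1) - K * exp(-rT) * N(d2) = 42.88976478 * 0.74024338 - 42.3200 * 0.93519520 * 0.69290301 = 4.3255


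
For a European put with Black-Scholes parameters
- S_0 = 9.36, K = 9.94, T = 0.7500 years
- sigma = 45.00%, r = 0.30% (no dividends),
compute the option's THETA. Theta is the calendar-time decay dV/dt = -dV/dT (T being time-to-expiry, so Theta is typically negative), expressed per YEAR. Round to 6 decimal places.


Answer: Theta = -0.950232

Derivation:
d1 = 0.0463567870; d2 = -0.3433546447
phi(d1) = 0.3985138568; exp(-qT) = 1.0000000000; exp(-rT) = 0.9977525294
Theta = -S*exp(-qT)*phi(d1)*sigma/(2*sqrt(T)) + r*K*exp(-rT)*N(-d2) - q*S*exp(-qT)*N(-d1)
N(-d1) = 0.4815129392; N(-d2) = 0.6343341620; sqrt(T) = 0.8660254038
Term 1 = -9.3600 * 1.0000000000 * 0.3985138568 * 0.4500 / (2 * 0.8660254038) = -0.9691057315
Term 2 = 0.0030 * 9.9400 * 0.9977525294 * 0.6343341620 = 0.0188733319
Term 3 = 0 (no dividend yield, q = 0)
Theta = -0.9691057315 + (0.0188733319) + (0.0000000000) = -0.950232


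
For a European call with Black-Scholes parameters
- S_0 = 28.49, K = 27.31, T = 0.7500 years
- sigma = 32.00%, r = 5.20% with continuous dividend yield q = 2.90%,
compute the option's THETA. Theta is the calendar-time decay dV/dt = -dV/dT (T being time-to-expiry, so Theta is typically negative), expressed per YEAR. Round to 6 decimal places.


Answer: Theta = -2.138838

Derivation:
d1 = 0.3534473866; d2 = 0.0763192574
phi(d1) = 0.3747856334; exp(-qT) = 0.9784848257; exp(-rT) = 0.9617507091
Theta = -S*exp(-qT)*phi(d1)*sigma/(2*sqrt(T)) - r*K*exp(-rT)*N(d2) + q*S*exp(-qT)*N(d1)
N(d1) = 0.6381234671; N(d2) = 0.5304174473; sqrt(T) = 0.8660254038
Term 1 = -28.4900 * 0.9784848257 * 0.3747856334 * 0.3200 / (2 * 0.8660254038) = -1.9302734180
Term 2 = -0.0520 * 27.3100 * 0.9617507091 * 0.5304174473 = -0.7244449011
Term 3 = 0.0290 * 28.4900 * 0.9784848257 * 0.6381234671 = 0.5158806737
Theta = -1.9302734180 + (-0.7244449011) + (0.5158806737) = -2.138838


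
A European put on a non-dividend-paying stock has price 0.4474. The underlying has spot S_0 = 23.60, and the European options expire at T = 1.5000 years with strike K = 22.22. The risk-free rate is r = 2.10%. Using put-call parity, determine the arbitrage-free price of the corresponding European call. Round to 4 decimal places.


Answer: Call price = 2.5164

Derivation:
Put-call parity: C - P = S_0 * exp(-qT) - K * exp(-rT).
S_0 * exp(-qT) = 23.6000 * 1.00000000 = 23.60000000
K * exp(-rT) = 22.2200 * 0.96899096 = 21.53097905
C = P + S*exp(-qT) - K*exp(-rT)
C = 0.4474 + 23.60000000 - 21.53097905 = 2.5164


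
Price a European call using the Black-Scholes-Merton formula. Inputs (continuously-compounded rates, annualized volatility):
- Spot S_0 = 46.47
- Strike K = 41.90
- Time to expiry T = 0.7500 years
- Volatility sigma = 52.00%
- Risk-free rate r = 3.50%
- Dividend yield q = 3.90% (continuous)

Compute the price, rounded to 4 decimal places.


d1 = (ln(S/K) + (r - q + 0.5*sigma^2) * T) / (sigma * sqrt(T)) = 0.44838158
d2 = d1 - sigma * sqrt(T) = -0.00195163
exp(-rT) = 0.97409154; exp(-qT) = 0.97117364
C = S_0 * exp(-qT) * N(d1) - K * exp(-rT) * N(d2)
N(d1) = 0.67306108; N(d2) = 0.49922141
C = 46.4700 * 0.97117364 * 0.67306108 - 41.9000 * 0.97409154 * 0.49922141 = 10.0001

Answer: Price = 10.0001


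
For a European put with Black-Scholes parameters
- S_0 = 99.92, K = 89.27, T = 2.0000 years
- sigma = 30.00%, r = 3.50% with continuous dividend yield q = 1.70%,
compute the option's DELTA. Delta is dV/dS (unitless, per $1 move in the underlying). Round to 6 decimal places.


Answer: Delta = -0.277254

Derivation:
d1 = 0.5626316208; d2 = 0.1383675521
phi(d1) = 0.3405423778; exp(-qT) = 0.9665715046; exp(-rT) = 0.9323938199
N(-d1) = 0.2868428777
Delta = -exp(-qT) * N(-d1) = -0.9665715046 * 0.2868428777 = -0.277254


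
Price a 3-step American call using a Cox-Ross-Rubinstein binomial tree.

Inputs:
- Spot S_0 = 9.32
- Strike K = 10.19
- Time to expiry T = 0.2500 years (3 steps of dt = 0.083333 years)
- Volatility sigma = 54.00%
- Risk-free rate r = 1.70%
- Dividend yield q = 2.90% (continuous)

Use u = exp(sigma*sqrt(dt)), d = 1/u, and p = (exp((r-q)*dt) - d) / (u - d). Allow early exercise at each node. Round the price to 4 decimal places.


Answer: Price = V(0,0) = 0.6900

Derivation:
dt = T/N = 0.083333
u = exp(sigma*sqrt(dt)) = 1.168691; d = 1/u = 0.855658
p = (exp((r-q)*dt) - d) / (u - d) = 0.457915
Discount per step: exp(-r*dt) = 0.998584
Stock lattice S(k, i) with i counting down-moves:
  k=0: S(0,0) = 9.3200
  k=1: S(1,0) = 10.8922; S(1,1) = 7.9747
  k=2: S(2,0) = 12.7296; S(2,1) = 9.3200; S(2,2) = 6.8236
  k=3: S(3,0) = 14.8770; S(3,1) = 10.8922; S(3,2) = 7.9747; S(3,3) = 5.8387
Terminal payoffs V(N, i) = max(S_T - K, 0):
  V(3,0) = 4.686999; V(3,1) = 0.702203; V(3,2) = 0.000000; V(3,3) = 0.000000
Backward induction: V(k, i) = exp(-r*dt) * [p * V(k+1, i) + (1-p) * V(k+1, i+1)]; then take max(V_cont, immediate exercise) for American.
  V(2,0) = exp(-r*dt) * [p*4.686999 + (1-p)*0.702203] = 2.523322; exercise = 2.539623; V(2,0) = max -> 2.539623
  V(2,1) = exp(-r*dt) * [p*0.702203 + (1-p)*0.000000] = 0.321094; exercise = 0.000000; V(2,1) = max -> 0.321094
  V(2,2) = exp(-r*dt) * [p*0.000000 + (1-p)*0.000000] = 0.000000; exercise = 0.000000; V(2,2) = max -> 0.000000
  V(1,0) = exp(-r*dt) * [p*2.539623 + (1-p)*0.321094] = 1.335098; exercise = 0.702203; V(1,0) = max -> 1.335098
  V(1,1) = exp(-r*dt) * [p*0.321094 + (1-p)*0.000000] = 0.146825; exercise = 0.000000; V(1,1) = max -> 0.146825
  V(0,0) = exp(-r*dt) * [p*1.335098 + (1-p)*0.146825] = 0.689975; exercise = 0.000000; V(0,0) = max -> 0.689975


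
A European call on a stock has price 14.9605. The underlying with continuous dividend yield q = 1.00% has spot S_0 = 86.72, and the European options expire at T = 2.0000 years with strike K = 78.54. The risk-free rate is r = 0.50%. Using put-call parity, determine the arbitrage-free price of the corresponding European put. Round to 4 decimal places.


Put-call parity: C - P = S_0 * exp(-qT) - K * exp(-rT).
S_0 * exp(-qT) = 86.7200 * 0.98019867 = 85.00282895
K * exp(-rT) = 78.5400 * 0.99004983 = 77.75851394
P = C - S*exp(-qT) + K*exp(-rT)
P = 14.9605 - 85.00282895 + 77.75851394 = 7.7162

Answer: Put price = 7.7162


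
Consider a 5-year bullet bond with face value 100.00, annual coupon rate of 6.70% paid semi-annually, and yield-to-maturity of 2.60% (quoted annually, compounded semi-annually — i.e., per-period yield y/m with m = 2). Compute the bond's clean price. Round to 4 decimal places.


Answer: Price = 119.1074

Derivation:
Coupon per period c = face * coupon_rate / m = 3.350000
Periods per year m = 2; per-period yield y/m = 0.013000
Number of cashflows N = 10
Cashflows (t years, CF_t, discount factor 1/(1+y/m)^(m*t), PV):
  t = 0.5000: CF_t = 3.350000, DF = 0.987167, PV = 3.307009
  t = 1.0000: CF_t = 3.350000, DF = 0.974498, PV = 3.264569
  t = 1.5000: CF_t = 3.350000, DF = 0.961992, PV = 3.222675
  t = 2.0000: CF_t = 3.350000, DF = 0.949647, PV = 3.181318
  t = 2.5000: CF_t = 3.350000, DF = 0.937460, PV = 3.140491
  t = 3.0000: CF_t = 3.350000, DF = 0.925429, PV = 3.100189
  t = 3.5000: CF_t = 3.350000, DF = 0.913553, PV = 3.060403
  t = 4.0000: CF_t = 3.350000, DF = 0.901829, PV = 3.021129
  t = 4.5000: CF_t = 3.350000, DF = 0.890256, PV = 2.982358
  t = 5.0000: CF_t = 103.350000, DF = 0.878831, PV = 90.827221
Price P = sum_t PV_t = 119.107362


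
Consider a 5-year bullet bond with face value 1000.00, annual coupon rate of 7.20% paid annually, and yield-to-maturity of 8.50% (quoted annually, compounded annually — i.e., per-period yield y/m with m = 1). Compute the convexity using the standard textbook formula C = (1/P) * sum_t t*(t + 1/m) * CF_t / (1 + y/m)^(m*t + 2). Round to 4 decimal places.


Answer: Convexity = 21.1323

Derivation:
Coupon per period c = face * coupon_rate / m = 72.000000
Periods per year m = 1; per-period yield y/m = 0.085000
Number of cashflows N = 5
Cashflows (t years, CF_t, discount factor 1/(1+y/m)^(m*t), PV):
  t = 1.0000: CF_t = 72.000000, DF = 0.921659, PV = 66.359447
  t = 2.0000: CF_t = 72.000000, DF = 0.849455, PV = 61.160781
  t = 3.0000: CF_t = 72.000000, DF = 0.782908, PV = 56.369383
  t = 4.0000: CF_t = 72.000000, DF = 0.721574, PV = 51.953348
  t = 5.0000: CF_t = 1072.000000, DF = 0.665045, PV = 712.928694
Price P = sum_t PV_t = 948.771653
Convexity numerator sum_t t*(t + 1/m) * CF_t / (1+y/m)^(m*t + 2):
  t = 1.0000: term = 112.738766
  t = 2.0000: term = 311.720091
  t = 3.0000: term = 574.599246
  t = 4.0000: term = 882.640930
  t = 5.0000: term = 18168.031441
Convexity = (1/P) * sum = 20049.730474 / 948.771653 = 21.132303


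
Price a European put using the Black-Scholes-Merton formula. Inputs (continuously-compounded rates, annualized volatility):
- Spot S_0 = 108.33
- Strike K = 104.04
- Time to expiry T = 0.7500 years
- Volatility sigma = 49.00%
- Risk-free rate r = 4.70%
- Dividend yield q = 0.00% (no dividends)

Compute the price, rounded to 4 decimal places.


Answer: Price = 13.8665

Derivation:
d1 = (ln(S/K) + (r - q + 0.5*sigma^2) * T) / (sigma * sqrt(T)) = 0.39046360
d2 = d1 - sigma * sqrt(T) = -0.03388885
exp(-rT) = 0.96536405; exp(-qT) = 1.00000000
P = K * exp(-rT) * N(-d2) - S_0 * exp(-qT) * N(-d1)
N(-d1) = 0.34809688; N(-d2) = 0.51351711
P = 104.0400 * 0.96536405 * 0.51351711 - 108.3300 * 1.00000000 * 0.34809688 = 13.8665
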